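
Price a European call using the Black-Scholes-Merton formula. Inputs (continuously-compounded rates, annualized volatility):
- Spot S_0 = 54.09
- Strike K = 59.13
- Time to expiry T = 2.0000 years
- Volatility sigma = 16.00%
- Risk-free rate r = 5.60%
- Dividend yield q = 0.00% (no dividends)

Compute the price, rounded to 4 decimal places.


Answer: Price = 5.4543

Derivation:
d1 = (ln(S/K) + (r - q + 0.5*sigma^2) * T) / (sigma * sqrt(T)) = 0.21438999
d2 = d1 - sigma * sqrt(T) = -0.01188418
exp(-rT) = 0.89404426; exp(-qT) = 1.00000000
C = S_0 * exp(-qT) * N(d1) - K * exp(-rT) * N(d2)
N(d1) = 0.58487852; N(d2) = 0.49525901
C = 54.0900 * 1.00000000 * 0.58487852 - 59.1300 * 0.89404426 * 0.49525901 = 5.4543


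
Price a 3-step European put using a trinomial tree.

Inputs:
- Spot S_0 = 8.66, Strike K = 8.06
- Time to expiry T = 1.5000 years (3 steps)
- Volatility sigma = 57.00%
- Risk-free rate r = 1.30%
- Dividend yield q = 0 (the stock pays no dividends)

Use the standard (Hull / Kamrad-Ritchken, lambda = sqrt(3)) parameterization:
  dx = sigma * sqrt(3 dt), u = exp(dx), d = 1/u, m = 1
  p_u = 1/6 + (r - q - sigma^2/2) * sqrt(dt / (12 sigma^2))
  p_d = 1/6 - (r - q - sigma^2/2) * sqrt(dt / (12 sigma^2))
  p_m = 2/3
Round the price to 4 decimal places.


dt = T/N = 0.500000; dx = sigma*sqrt(3*dt) = 0.698105
u = exp(dx) = 2.009939; d = 1/u = 0.497527
p_u = 0.113147, p_m = 0.666667, p_d = 0.220187
Discount per step: exp(-r*dt) = 0.993521
Stock lattice S(k, j) with j the centered position index:
  k=0: S(0,+0) = 8.6600
  k=1: S(1,-1) = 4.3086; S(1,+0) = 8.6600; S(1,+1) = 17.4061
  k=2: S(2,-2) = 2.1436; S(2,-1) = 4.3086; S(2,+0) = 8.6600; S(2,+1) = 17.4061; S(2,+2) = 34.9852
  k=3: S(3,-3) = 1.0665; S(3,-2) = 2.1436; S(3,-1) = 4.3086; S(3,+0) = 8.6600; S(3,+1) = 17.4061; S(3,+2) = 34.9852; S(3,+3) = 70.3180
Terminal payoffs V(N, j) = max(K - S_T, 0):
  V(3,-3) = 6.993480; V(3,-2) = 5.916359; V(3,-1) = 3.751412; V(3,+0) = 0.000000; V(3,+1) = 0.000000; V(3,+2) = 0.000000; V(3,+3) = 0.000000
Backward induction: V(k, j) = exp(-r*dt) * [p_u * V(k+1, j+1) + p_m * V(k+1, j) + p_d * V(k+1, j-1)]
  V(2,-2) = exp(-r*dt) * [p_u*3.751412 + p_m*5.916359 + p_d*6.993480] = 5.870289
  V(2,-1) = exp(-r*dt) * [p_u*0.000000 + p_m*3.751412 + p_d*5.916359] = 3.779001
  V(2,+0) = exp(-r*dt) * [p_u*0.000000 + p_m*0.000000 + p_d*3.751412] = 0.820659
  V(2,+1) = exp(-r*dt) * [p_u*0.000000 + p_m*0.000000 + p_d*0.000000] = 0.000000
  V(2,+2) = exp(-r*dt) * [p_u*0.000000 + p_m*0.000000 + p_d*0.000000] = 0.000000
  V(1,-1) = exp(-r*dt) * [p_u*0.820659 + p_m*3.779001 + p_d*5.870289] = 3.879449
  V(1,+0) = exp(-r*dt) * [p_u*0.000000 + p_m*0.820659 + p_d*3.779001] = 1.370256
  V(1,+1) = exp(-r*dt) * [p_u*0.000000 + p_m*0.000000 + p_d*0.820659] = 0.179527
  V(0,+0) = exp(-r*dt) * [p_u*0.179527 + p_m*1.370256 + p_d*3.879449] = 1.776435

Answer: Price = V(0,0) = 1.7764


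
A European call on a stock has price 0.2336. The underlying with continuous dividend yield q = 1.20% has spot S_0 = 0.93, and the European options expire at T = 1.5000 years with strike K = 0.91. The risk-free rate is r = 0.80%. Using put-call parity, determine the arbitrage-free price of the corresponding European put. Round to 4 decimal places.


Answer: Put price = 0.2193

Derivation:
Put-call parity: C - P = S_0 * exp(-qT) - K * exp(-rT).
S_0 * exp(-qT) = 0.9300 * 0.98216103 = 0.91340976
K * exp(-rT) = 0.9100 * 0.98807171 = 0.89914526
P = C - S*exp(-qT) + K*exp(-rT)
P = 0.2336 - 0.91340976 + 0.89914526 = 0.2193


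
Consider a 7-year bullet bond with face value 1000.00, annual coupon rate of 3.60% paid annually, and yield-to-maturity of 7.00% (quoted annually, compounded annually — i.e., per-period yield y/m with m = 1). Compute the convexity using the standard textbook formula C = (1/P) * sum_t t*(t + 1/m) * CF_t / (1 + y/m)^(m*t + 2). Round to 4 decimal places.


Coupon per period c = face * coupon_rate / m = 36.000000
Periods per year m = 1; per-period yield y/m = 0.070000
Number of cashflows N = 7
Cashflows (t years, CF_t, discount factor 1/(1+y/m)^(m*t), PV):
  t = 1.0000: CF_t = 36.000000, DF = 0.934579, PV = 33.644860
  t = 2.0000: CF_t = 36.000000, DF = 0.873439, PV = 31.443794
  t = 3.0000: CF_t = 36.000000, DF = 0.816298, PV = 29.386724
  t = 4.0000: CF_t = 36.000000, DF = 0.762895, PV = 27.464228
  t = 5.0000: CF_t = 36.000000, DF = 0.712986, PV = 25.667502
  t = 6.0000: CF_t = 36.000000, DF = 0.666342, PV = 23.988320
  t = 7.0000: CF_t = 1036.000000, DF = 0.622750, PV = 645.168733
Price P = sum_t PV_t = 816.764160
Convexity numerator sum_t t*(t + 1/m) * CF_t / (1+y/m)^(m*t + 2):
  t = 1.0000: term = 58.773447
  t = 2.0000: term = 164.785366
  t = 3.0000: term = 308.010030
  t = 4.0000: term = 479.766401
  t = 5.0000: term = 672.569721
  t = 6.0000: term = 879.997766
  t = 7.0000: term = 31556.860010
Convexity = (1/P) * sum = 34120.762741 / 816.764160 = 41.775539

Answer: Convexity = 41.7755


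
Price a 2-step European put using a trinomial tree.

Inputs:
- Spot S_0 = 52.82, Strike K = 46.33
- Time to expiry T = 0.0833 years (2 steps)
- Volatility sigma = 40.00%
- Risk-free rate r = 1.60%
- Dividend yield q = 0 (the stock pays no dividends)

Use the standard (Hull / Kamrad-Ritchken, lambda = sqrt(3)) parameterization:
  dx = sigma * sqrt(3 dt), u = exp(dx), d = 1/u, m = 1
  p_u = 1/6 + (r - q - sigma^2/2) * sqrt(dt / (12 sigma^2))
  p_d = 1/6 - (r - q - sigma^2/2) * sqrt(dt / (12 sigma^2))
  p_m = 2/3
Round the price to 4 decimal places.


Answer: Price = V(0,0) = 0.3132

Derivation:
dt = T/N = 0.041650; dx = sigma*sqrt(3*dt) = 0.141393
u = exp(dx) = 1.151877; d = 1/u = 0.868148
p_u = 0.157240, p_m = 0.666667, p_d = 0.176093
Discount per step: exp(-r*dt) = 0.999334
Stock lattice S(k, j) with j the centered position index:
  k=0: S(0,+0) = 52.8200
  k=1: S(1,-1) = 45.8556; S(1,+0) = 52.8200; S(1,+1) = 60.8422
  k=2: S(2,-2) = 39.8094; S(2,-1) = 45.8556; S(2,+0) = 52.8200; S(2,+1) = 60.8422; S(2,+2) = 70.0827
Terminal payoffs V(N, j) = max(K - S_T, 0):
  V(2,-2) = 6.520572; V(2,-1) = 0.474423; V(2,+0) = 0.000000; V(2,+1) = 0.000000; V(2,+2) = 0.000000
Backward induction: V(k, j) = exp(-r*dt) * [p_u * V(k+1, j+1) + p_m * V(k+1, j) + p_d * V(k+1, j-1)]
  V(1,-1) = exp(-r*dt) * [p_u*0.000000 + p_m*0.474423 + p_d*6.520572] = 1.463532
  V(1,+0) = exp(-r*dt) * [p_u*0.000000 + p_m*0.000000 + p_d*0.474423] = 0.083487
  V(1,+1) = exp(-r*dt) * [p_u*0.000000 + p_m*0.000000 + p_d*0.000000] = 0.000000
  V(0,+0) = exp(-r*dt) * [p_u*0.000000 + p_m*0.083487 + p_d*1.463532] = 0.313167


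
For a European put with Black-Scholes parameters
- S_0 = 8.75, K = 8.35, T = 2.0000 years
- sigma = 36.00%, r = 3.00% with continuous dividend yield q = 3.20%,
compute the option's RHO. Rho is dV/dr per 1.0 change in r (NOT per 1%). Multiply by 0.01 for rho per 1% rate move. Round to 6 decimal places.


Answer: Rho = -8.928392

Derivation:
d1 = 0.3386101845; d2 = -0.1705066979
phi(d1) = 0.3767147679; exp(-qT) = 0.9380049995; exp(-rT) = 0.9417645336
N(-d2) = 0.5676941664
Rho = -K*T*exp(-rT)*N(-d2) = -8.3500 * 2.0000 * 0.9417645336 * 0.5676941664 = -8.928392


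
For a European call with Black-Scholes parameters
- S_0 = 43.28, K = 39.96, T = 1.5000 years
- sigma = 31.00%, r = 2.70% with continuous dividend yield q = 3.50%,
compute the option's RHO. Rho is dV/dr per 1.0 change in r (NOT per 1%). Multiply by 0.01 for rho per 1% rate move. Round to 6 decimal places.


d1 = 0.3684419244; d2 = -0.0112289858
phi(d1) = 0.3727626984; exp(-qT) = 0.9488543211; exp(-rT) = 0.9603091645
N(d2) = 0.4955203770
Rho = K*T*exp(-rT)*N(d2) = 39.9600 * 1.5000 * 0.9603091645 * 0.4955203770 = 28.522614

Answer: Rho = 28.522614


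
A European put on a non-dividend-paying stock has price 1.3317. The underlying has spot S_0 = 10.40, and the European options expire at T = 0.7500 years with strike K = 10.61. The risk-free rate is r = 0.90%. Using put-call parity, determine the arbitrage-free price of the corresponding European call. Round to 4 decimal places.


Put-call parity: C - P = S_0 * exp(-qT) - K * exp(-rT).
S_0 * exp(-qT) = 10.4000 * 1.00000000 = 10.40000000
K * exp(-rT) = 10.6100 * 0.99327273 = 10.53862367
C = P + S*exp(-qT) - K*exp(-rT)
C = 1.3317 + 10.40000000 - 10.53862367 = 1.1931

Answer: Call price = 1.1931


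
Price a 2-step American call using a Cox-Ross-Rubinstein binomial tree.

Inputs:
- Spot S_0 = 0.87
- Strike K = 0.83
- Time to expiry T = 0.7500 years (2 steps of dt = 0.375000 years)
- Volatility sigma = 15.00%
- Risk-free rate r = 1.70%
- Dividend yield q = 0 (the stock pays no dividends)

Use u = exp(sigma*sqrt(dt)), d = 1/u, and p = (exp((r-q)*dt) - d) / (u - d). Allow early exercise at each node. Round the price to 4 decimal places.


dt = T/N = 0.375000
u = exp(sigma*sqrt(dt)) = 1.096207; d = 1/u = 0.912237
p = (exp((r-q)*dt) - d) / (u - d) = 0.511815
Discount per step: exp(-r*dt) = 0.993645
Stock lattice S(k, i) with i counting down-moves:
  k=0: S(0,0) = 0.8700
  k=1: S(1,0) = 0.9537; S(1,1) = 0.7936
  k=2: S(2,0) = 1.0455; S(2,1) = 0.8700; S(2,2) = 0.7240
Terminal payoffs V(N, i) = max(S_T - K, 0):
  V(2,0) = 0.215452; V(2,1) = 0.040000; V(2,2) = 0.000000
Backward induction: V(k, i) = exp(-r*dt) * [p * V(k+1, i) + (1-p) * V(k+1, i+1)]; then take max(V_cont, immediate exercise) for American.
  V(1,0) = exp(-r*dt) * [p*0.215452 + (1-p)*0.040000] = 0.128974; exercise = 0.123700; V(1,0) = max -> 0.128974
  V(1,1) = exp(-r*dt) * [p*0.040000 + (1-p)*0.000000] = 0.020343; exercise = 0.000000; V(1,1) = max -> 0.020343
  V(0,0) = exp(-r*dt) * [p*0.128974 + (1-p)*0.020343] = 0.075459; exercise = 0.040000; V(0,0) = max -> 0.075459

Answer: Price = V(0,0) = 0.0755


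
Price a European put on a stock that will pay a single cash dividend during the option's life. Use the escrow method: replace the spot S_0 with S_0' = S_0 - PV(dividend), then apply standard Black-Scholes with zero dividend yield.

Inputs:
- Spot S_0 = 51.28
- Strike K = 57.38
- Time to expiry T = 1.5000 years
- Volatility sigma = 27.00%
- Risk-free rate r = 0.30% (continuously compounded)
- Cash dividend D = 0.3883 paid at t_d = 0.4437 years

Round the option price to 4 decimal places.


Answer: Price = 10.6312

Derivation:
PV(D) = D * exp(-r * t_d) = 0.3883 * 0.99866979 = 0.38778348
S_0' = S_0 - PV(D) = 51.2800 - 0.38778348 = 50.89221652
d1 = (ln(S_0'/K) + (r + sigma^2/2)*T) / (sigma*sqrt(T)) = -0.18389564
d2 = d1 - sigma*sqrt(T) = -0.51457676
exp(-rT) = 0.99551011
N(-d1) = 0.57295234; N(-d2) = 0.69657559
P = K * exp(-rT) * N(-d2) - S_0' * N(-d1) = 57.3800 * 0.99551011 * 0.69657559 - 50.89221652 * 0.57295234 = 10.6312


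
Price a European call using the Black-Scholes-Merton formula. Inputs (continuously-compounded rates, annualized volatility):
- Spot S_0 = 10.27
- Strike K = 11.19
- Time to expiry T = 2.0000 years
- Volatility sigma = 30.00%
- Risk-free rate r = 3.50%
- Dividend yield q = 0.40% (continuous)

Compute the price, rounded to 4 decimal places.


Answer: Price = 1.6122

Derivation:
d1 = (ln(S/K) + (r - q + 0.5*sigma^2) * T) / (sigma * sqrt(T)) = 0.15605022
d2 = d1 - sigma * sqrt(T) = -0.26821385
exp(-rT) = 0.93239382; exp(-qT) = 0.99203191
C = S_0 * exp(-qT) * N(d1) - K * exp(-rT) * N(d2)
N(d1) = 0.56200328; N(d2) = 0.39426736
C = 10.2700 * 0.99203191 * 0.56200328 - 11.1900 * 0.93239382 * 0.39426736 = 1.6122


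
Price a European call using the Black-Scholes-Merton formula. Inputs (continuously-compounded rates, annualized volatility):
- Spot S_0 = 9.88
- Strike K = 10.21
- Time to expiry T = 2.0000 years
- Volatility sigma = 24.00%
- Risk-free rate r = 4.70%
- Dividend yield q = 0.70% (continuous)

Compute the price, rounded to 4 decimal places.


Answer: Price = 1.5192

Derivation:
d1 = (ln(S/K) + (r - q + 0.5*sigma^2) * T) / (sigma * sqrt(T)) = 0.30860756
d2 = d1 - sigma * sqrt(T) = -0.03080369
exp(-rT) = 0.91028276; exp(-qT) = 0.98609754
C = S_0 * exp(-qT) * N(d1) - K * exp(-rT) * N(d2)
N(d1) = 0.62118997; N(d2) = 0.48771305
C = 9.8800 * 0.98609754 * 0.62118997 - 10.2100 * 0.91028276 * 0.48771305 = 1.5192


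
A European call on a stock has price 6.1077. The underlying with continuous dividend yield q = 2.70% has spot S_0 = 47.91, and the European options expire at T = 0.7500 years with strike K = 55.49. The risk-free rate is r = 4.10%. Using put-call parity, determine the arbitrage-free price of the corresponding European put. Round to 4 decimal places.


Put-call parity: C - P = S_0 * exp(-qT) - K * exp(-rT).
S_0 * exp(-qT) = 47.9100 * 0.97995365 = 46.94957958
K * exp(-rT) = 55.4900 * 0.96971797 = 53.80965028
P = C - S*exp(-qT) + K*exp(-rT)
P = 6.1077 - 46.94957958 + 53.80965028 = 12.9678

Answer: Put price = 12.9678


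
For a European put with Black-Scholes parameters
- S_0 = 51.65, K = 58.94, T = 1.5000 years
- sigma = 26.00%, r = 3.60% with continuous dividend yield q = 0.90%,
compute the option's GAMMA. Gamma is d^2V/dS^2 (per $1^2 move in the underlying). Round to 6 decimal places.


d1 = -0.1282206815; d2 = -0.4466543481
phi(d1) = 0.3956763085; exp(-qT) = 0.9865907163; exp(-rT) = 0.9474321065
Gamma = exp(-qT) * phi(d1) / (S * sigma * sqrt(T)) = 0.9865907163 * 0.3956763085 / (51.6500 * 0.2600 * 1.2247448714) = 0.023735

Answer: Gamma = 0.023735


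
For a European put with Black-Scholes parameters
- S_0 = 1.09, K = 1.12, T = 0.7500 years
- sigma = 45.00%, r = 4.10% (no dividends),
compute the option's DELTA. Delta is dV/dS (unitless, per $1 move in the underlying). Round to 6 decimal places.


d1 = 0.2040907822; d2 = -0.1856206495
phi(d1) = 0.3907196215; exp(-qT) = 1.0000000000; exp(-rT) = 0.9697179723
N(-d1) = 0.4191412787
Delta = -exp(-qT) * N(-d1) = -1.0000000000 * 0.4191412787 = -0.419141

Answer: Delta = -0.419141


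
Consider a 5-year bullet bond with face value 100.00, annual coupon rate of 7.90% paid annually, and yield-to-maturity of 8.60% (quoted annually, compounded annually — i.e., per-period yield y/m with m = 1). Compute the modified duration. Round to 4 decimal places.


Coupon per period c = face * coupon_rate / m = 7.900000
Periods per year m = 1; per-period yield y/m = 0.086000
Number of cashflows N = 5
Cashflows (t years, CF_t, discount factor 1/(1+y/m)^(m*t), PV):
  t = 1.0000: CF_t = 7.900000, DF = 0.920810, PV = 7.274401
  t = 2.0000: CF_t = 7.900000, DF = 0.847892, PV = 6.698344
  t = 3.0000: CF_t = 7.900000, DF = 0.780747, PV = 6.167904
  t = 4.0000: CF_t = 7.900000, DF = 0.718920, PV = 5.679470
  t = 5.0000: CF_t = 107.900000, DF = 0.661989, PV = 71.428630
Price P = sum_t PV_t = 97.248749
First compute Macaulay numerator sum_t t * PV_t:
  t * PV_t at t = 1.0000: 7.274401
  t * PV_t at t = 2.0000: 13.396688
  t * PV_t at t = 3.0000: 18.503712
  t * PV_t at t = 4.0000: 22.717879
  t * PV_t at t = 5.0000: 357.143148
Macaulay duration D = 419.035829 / 97.248749 = 4.308907
Modified duration = D / (1 + y/m) = 4.308907 / (1 + 0.086000) = 3.967686

Answer: Modified duration = 3.9677


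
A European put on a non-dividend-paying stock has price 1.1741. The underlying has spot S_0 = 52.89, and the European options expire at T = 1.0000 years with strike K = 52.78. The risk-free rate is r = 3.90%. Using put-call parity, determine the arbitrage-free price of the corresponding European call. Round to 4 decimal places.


Answer: Call price = 3.3029

Derivation:
Put-call parity: C - P = S_0 * exp(-qT) - K * exp(-rT).
S_0 * exp(-qT) = 52.8900 * 1.00000000 = 52.89000000
K * exp(-rT) = 52.7800 * 0.96175071 = 50.76120243
C = P + S*exp(-qT) - K*exp(-rT)
C = 1.1741 + 52.89000000 - 50.76120243 = 3.3029


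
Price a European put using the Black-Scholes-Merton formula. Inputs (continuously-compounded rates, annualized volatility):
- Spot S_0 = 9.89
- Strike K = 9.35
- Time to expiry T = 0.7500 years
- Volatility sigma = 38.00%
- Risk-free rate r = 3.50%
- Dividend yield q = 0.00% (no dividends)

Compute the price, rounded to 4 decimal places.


d1 = (ln(S/K) + (r - q + 0.5*sigma^2) * T) / (sigma * sqrt(T)) = 0.41492584
d2 = d1 - sigma * sqrt(T) = 0.08583619
exp(-rT) = 0.97409154; exp(-qT) = 1.00000000
P = K * exp(-rT) * N(-d2) - S_0 * exp(-qT) * N(-d1)
N(-d1) = 0.33909809; N(-d2) = 0.46579832
P = 9.3500 * 0.97409154 * 0.46579832 - 9.8900 * 1.00000000 * 0.33909809 = 0.8887

Answer: Price = 0.8887


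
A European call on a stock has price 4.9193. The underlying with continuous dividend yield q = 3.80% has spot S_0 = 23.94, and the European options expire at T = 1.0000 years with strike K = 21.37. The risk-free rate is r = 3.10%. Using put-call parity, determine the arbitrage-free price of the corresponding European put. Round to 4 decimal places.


Answer: Put price = 2.5896

Derivation:
Put-call parity: C - P = S_0 * exp(-qT) - K * exp(-rT).
S_0 * exp(-qT) = 23.9400 * 0.96271294 = 23.04734780
K * exp(-rT) = 21.3700 * 0.96947557 = 20.71769300
P = C - S*exp(-qT) + K*exp(-rT)
P = 4.9193 - 23.04734780 + 20.71769300 = 2.5896


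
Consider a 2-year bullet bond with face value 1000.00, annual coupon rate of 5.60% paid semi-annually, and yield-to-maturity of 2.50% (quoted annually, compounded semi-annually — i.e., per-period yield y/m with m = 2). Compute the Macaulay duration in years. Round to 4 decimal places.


Coupon per period c = face * coupon_rate / m = 28.000000
Periods per year m = 2; per-period yield y/m = 0.012500
Number of cashflows N = 4
Cashflows (t years, CF_t, discount factor 1/(1+y/m)^(m*t), PV):
  t = 0.5000: CF_t = 28.000000, DF = 0.987654, PV = 27.654321
  t = 1.0000: CF_t = 28.000000, DF = 0.975461, PV = 27.312910
  t = 1.5000: CF_t = 28.000000, DF = 0.963418, PV = 26.975713
  t = 2.0000: CF_t = 1028.000000, DF = 0.951524, PV = 978.166955
Price P = sum_t PV_t = 1060.109899
Macaulay numerator sum_t t * PV_t:
  t * PV_t at t = 0.5000: 13.827160
  t * PV_t at t = 1.0000: 27.312910
  t * PV_t at t = 1.5000: 40.463570
  t * PV_t at t = 2.0000: 1956.333910
Macaulay duration D = (sum_t t * PV_t) / P = 2037.937550 / 1060.109899 = 1.922383

Answer: Macaulay duration = 1.9224 years


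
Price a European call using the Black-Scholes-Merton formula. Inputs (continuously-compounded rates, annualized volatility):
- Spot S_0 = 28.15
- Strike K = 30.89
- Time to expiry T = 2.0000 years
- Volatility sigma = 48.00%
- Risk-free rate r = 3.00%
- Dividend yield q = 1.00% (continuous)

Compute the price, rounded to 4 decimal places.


Answer: Price = 6.8031

Derivation:
d1 = (ln(S/K) + (r - q + 0.5*sigma^2) * T) / (sigma * sqrt(T)) = 0.26150407
d2 = d1 - sigma * sqrt(T) = -0.41731844
exp(-rT) = 0.94176453; exp(-qT) = 0.98019867
C = S_0 * exp(-qT) * N(d1) - K * exp(-rT) * N(d2)
N(d1) = 0.60314809; N(d2) = 0.33822275
C = 28.1500 * 0.98019867 * 0.60314809 - 30.8900 * 0.94176453 * 0.33822275 = 6.8031


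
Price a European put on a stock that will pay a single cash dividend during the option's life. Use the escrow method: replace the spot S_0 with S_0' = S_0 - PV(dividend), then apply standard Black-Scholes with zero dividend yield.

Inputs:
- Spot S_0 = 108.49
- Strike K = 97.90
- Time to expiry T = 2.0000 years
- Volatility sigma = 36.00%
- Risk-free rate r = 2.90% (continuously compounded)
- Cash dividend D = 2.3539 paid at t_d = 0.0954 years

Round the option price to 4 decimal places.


Answer: Price = 13.7857

Derivation:
PV(D) = D * exp(-r * t_d) = 2.3539 * 0.99723722 = 2.34739670
S_0' = S_0 - PV(D) = 108.4900 - 2.34739670 = 106.14260330
d1 = (ln(S_0'/K) + (r + sigma^2/2)*T) / (sigma*sqrt(T)) = 0.52725997
d2 = d1 - sigma*sqrt(T) = 0.01814309
exp(-rT) = 0.94364995
N(-d1) = 0.29900653; N(-d2) = 0.49276235
P = K * exp(-rT) * N(-d2) - S_0' * N(-d1) = 97.9000 * 0.94364995 * 0.49276235 - 106.14260330 * 0.29900653 = 13.7857


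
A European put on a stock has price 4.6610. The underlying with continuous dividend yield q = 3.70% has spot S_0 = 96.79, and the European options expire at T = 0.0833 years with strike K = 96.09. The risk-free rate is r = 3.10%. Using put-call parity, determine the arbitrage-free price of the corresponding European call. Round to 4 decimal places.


Answer: Call price = 5.3110

Derivation:
Put-call parity: C - P = S_0 * exp(-qT) - K * exp(-rT).
S_0 * exp(-qT) = 96.7900 * 0.99692264 = 96.49214279
K * exp(-rT) = 96.0900 * 0.99742103 = 95.84218689
C = P + S*exp(-qT) - K*exp(-rT)
C = 4.6610 + 96.49214279 - 95.84218689 = 5.3110


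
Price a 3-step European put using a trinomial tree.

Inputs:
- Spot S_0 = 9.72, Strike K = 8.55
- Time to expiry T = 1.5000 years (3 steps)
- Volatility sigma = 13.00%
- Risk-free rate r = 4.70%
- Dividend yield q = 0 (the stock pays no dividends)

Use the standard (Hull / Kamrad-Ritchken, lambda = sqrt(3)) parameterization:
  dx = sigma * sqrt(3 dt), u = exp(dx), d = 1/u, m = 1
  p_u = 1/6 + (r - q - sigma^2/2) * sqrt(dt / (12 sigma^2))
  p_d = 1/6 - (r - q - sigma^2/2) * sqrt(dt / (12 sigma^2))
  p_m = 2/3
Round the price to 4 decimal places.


Answer: Price = V(0,0) = 0.0701

Derivation:
dt = T/N = 0.500000; dx = sigma*sqrt(3*dt) = 0.159217
u = exp(dx) = 1.172592; d = 1/u = 0.852811
p_u = 0.227197, p_m = 0.666667, p_d = 0.106136
Discount per step: exp(-r*dt) = 0.976774
Stock lattice S(k, j) with j the centered position index:
  k=0: S(0,+0) = 9.7200
  k=1: S(1,-1) = 8.2893; S(1,+0) = 9.7200; S(1,+1) = 11.3976
  k=2: S(2,-2) = 7.0692; S(2,-1) = 8.2893; S(2,+0) = 9.7200; S(2,+1) = 11.3976; S(2,+2) = 13.3647
  k=3: S(3,-3) = 6.0287; S(3,-2) = 7.0692; S(3,-1) = 8.2893; S(3,+0) = 9.7200; S(3,+1) = 11.3976; S(3,+2) = 13.3647; S(3,+3) = 15.6714
Terminal payoffs V(N, j) = max(K - S_T, 0):
  V(3,-3) = 2.521278; V(3,-2) = 1.480767; V(3,-1) = 0.260673; V(3,+0) = 0.000000; V(3,+1) = 0.000000; V(3,+2) = 0.000000; V(3,+3) = 0.000000
Backward induction: V(k, j) = exp(-r*dt) * [p_u * V(k+1, j+1) + p_m * V(k+1, j) + p_d * V(k+1, j-1)]
  V(2,-2) = exp(-r*dt) * [p_u*0.260673 + p_m*1.480767 + p_d*2.521278] = 1.283482
  V(2,-1) = exp(-r*dt) * [p_u*0.000000 + p_m*0.260673 + p_d*1.480767] = 0.323258
  V(2,+0) = exp(-r*dt) * [p_u*0.000000 + p_m*0.000000 + p_d*0.260673] = 0.027024
  V(2,+1) = exp(-r*dt) * [p_u*0.000000 + p_m*0.000000 + p_d*0.000000] = 0.000000
  V(2,+2) = exp(-r*dt) * [p_u*0.000000 + p_m*0.000000 + p_d*0.000000] = 0.000000
  V(1,-1) = exp(-r*dt) * [p_u*0.027024 + p_m*0.323258 + p_d*1.283482] = 0.349557
  V(1,+0) = exp(-r*dt) * [p_u*0.000000 + p_m*0.027024 + p_d*0.323258] = 0.051110
  V(1,+1) = exp(-r*dt) * [p_u*0.000000 + p_m*0.000000 + p_d*0.027024] = 0.002802
  V(0,+0) = exp(-r*dt) * [p_u*0.002802 + p_m*0.051110 + p_d*0.349557] = 0.070143


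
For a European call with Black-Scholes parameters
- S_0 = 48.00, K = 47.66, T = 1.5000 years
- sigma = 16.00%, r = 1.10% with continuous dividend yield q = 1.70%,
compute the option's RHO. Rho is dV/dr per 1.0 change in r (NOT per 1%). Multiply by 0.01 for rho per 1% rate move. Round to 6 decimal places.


Answer: Rho = 32.146398

Derivation:
d1 = 0.0883272694; d2 = -0.1076319100
phi(d1) = 0.3973890964; exp(-qT) = 0.9748223790; exp(-rT) = 0.9836353794
N(d2) = 0.4571438418
Rho = K*T*exp(-rT)*N(d2) = 47.6600 * 1.5000 * 0.9836353794 * 0.4571438418 = 32.146398


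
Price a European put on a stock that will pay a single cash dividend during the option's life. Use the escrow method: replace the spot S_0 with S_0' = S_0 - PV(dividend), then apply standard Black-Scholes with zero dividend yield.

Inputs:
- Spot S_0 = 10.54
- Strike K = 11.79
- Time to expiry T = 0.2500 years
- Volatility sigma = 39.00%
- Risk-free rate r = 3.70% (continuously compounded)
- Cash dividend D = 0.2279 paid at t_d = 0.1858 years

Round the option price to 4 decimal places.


PV(D) = D * exp(-r * t_d) = 0.2279 * 0.99314898 = 0.22633865
S_0' = S_0 - PV(D) = 10.5400 - 0.22633865 = 10.31366135
d1 = (ln(S_0'/K) + (r + sigma^2/2)*T) / (sigma*sqrt(T)) = -0.54112745
d2 = d1 - sigma*sqrt(T) = -0.73612745
exp(-rT) = 0.99079265
N(-d1) = 0.70579013; N(-d2) = 0.76917343
P = K * exp(-rT) * N(-d2) - S_0' * N(-d1) = 11.7900 * 0.99079265 * 0.76917343 - 10.31366135 * 0.70579013 = 1.7058

Answer: Price = 1.7058


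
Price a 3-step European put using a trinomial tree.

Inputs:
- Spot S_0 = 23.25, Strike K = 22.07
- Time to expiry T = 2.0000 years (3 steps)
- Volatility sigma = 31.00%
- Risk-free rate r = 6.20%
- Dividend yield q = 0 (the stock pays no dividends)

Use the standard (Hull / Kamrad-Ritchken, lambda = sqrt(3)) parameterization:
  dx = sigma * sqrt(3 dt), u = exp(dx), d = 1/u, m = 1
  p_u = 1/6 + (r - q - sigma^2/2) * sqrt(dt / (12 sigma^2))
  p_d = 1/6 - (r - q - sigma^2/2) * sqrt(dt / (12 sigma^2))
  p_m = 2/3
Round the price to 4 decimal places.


dt = T/N = 0.666667; dx = sigma*sqrt(3*dt) = 0.438406
u = exp(dx) = 1.550234; d = 1/u = 0.645064
p_u = 0.177273, p_m = 0.666667, p_d = 0.156060
Discount per step: exp(-r*dt) = 0.959509
Stock lattice S(k, j) with j the centered position index:
  k=0: S(0,+0) = 23.2500
  k=1: S(1,-1) = 14.9977; S(1,+0) = 23.2500; S(1,+1) = 36.0430
  k=2: S(2,-2) = 9.6745; S(2,-1) = 14.9977; S(2,+0) = 23.2500; S(2,+1) = 36.0430; S(2,+2) = 55.8750
  k=3: S(3,-3) = 6.2407; S(3,-2) = 9.6745; S(3,-1) = 14.9977; S(3,+0) = 23.2500; S(3,+1) = 36.0430; S(3,+2) = 55.8750; S(3,+3) = 86.6194
Terminal payoffs V(N, j) = max(K - S_T, 0):
  V(3,-3) = 15.829336; V(3,-2) = 12.395508; V(3,-1) = 7.072269; V(3,+0) = 0.000000; V(3,+1) = 0.000000; V(3,+2) = 0.000000; V(3,+3) = 0.000000
Backward induction: V(k, j) = exp(-r*dt) * [p_u * V(k+1, j+1) + p_m * V(k+1, j) + p_d * V(k+1, j-1)]
  V(2,-2) = exp(-r*dt) * [p_u*7.072269 + p_m*12.395508 + p_d*15.829336] = 11.502332
  V(2,-1) = exp(-r*dt) * [p_u*0.000000 + p_m*7.072269 + p_d*12.395508] = 6.380055
  V(2,+0) = exp(-r*dt) * [p_u*0.000000 + p_m*0.000000 + p_d*7.072269] = 1.059009
  V(2,+1) = exp(-r*dt) * [p_u*0.000000 + p_m*0.000000 + p_d*0.000000] = 0.000000
  V(2,+2) = exp(-r*dt) * [p_u*0.000000 + p_m*0.000000 + p_d*0.000000] = 0.000000
  V(1,-1) = exp(-r*dt) * [p_u*1.059009 + p_m*6.380055 + p_d*11.502332] = 5.983652
  V(1,+0) = exp(-r*dt) * [p_u*0.000000 + p_m*1.059009 + p_d*6.380055] = 1.632776
  V(1,+1) = exp(-r*dt) * [p_u*0.000000 + p_m*0.000000 + p_d*1.059009] = 0.158577
  V(0,+0) = exp(-r*dt) * [p_u*0.158577 + p_m*1.632776 + p_d*5.983652] = 1.967414

Answer: Price = V(0,0) = 1.9674


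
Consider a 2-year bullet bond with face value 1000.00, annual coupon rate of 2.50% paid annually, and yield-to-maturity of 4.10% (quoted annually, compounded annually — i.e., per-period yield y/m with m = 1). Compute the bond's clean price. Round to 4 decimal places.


Answer: Price = 969.8657

Derivation:
Coupon per period c = face * coupon_rate / m = 25.000000
Periods per year m = 1; per-period yield y/m = 0.041000
Number of cashflows N = 2
Cashflows (t years, CF_t, discount factor 1/(1+y/m)^(m*t), PV):
  t = 1.0000: CF_t = 25.000000, DF = 0.960615, PV = 24.015370
  t = 2.0000: CF_t = 1025.000000, DF = 0.922781, PV = 945.850301
Price P = sum_t PV_t = 969.865671


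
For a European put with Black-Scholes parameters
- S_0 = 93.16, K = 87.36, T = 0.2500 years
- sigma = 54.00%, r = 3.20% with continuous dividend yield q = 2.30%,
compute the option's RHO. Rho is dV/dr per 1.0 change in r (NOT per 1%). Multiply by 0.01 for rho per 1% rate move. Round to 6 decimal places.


d1 = 0.3814108630; d2 = 0.1114108630
phi(d1) = 0.3709545775; exp(-qT) = 0.9942664996; exp(-rT) = 0.9920319148
N(-d2) = 0.4556452731
Rho = -K*T*exp(-rT)*N(-d2) = -87.3600 * 0.2500 * 0.9920319148 * 0.4556452731 = -9.872000

Answer: Rho = -9.872000


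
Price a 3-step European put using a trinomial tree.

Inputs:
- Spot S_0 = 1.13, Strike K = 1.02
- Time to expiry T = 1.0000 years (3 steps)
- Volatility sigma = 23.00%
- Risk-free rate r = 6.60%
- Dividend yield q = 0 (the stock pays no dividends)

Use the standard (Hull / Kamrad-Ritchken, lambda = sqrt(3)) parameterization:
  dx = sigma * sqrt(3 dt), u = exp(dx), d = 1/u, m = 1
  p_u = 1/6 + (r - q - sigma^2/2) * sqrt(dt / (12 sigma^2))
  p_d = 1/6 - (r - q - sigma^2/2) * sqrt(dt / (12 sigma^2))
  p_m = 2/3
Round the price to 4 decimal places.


dt = T/N = 0.333333; dx = sigma*sqrt(3*dt) = 0.230000
u = exp(dx) = 1.258600; d = 1/u = 0.794534
p_u = 0.195326, p_m = 0.666667, p_d = 0.138007
Discount per step: exp(-r*dt) = 0.978240
Stock lattice S(k, j) with j the centered position index:
  k=0: S(0,+0) = 1.1300
  k=1: S(1,-1) = 0.8978; S(1,+0) = 1.1300; S(1,+1) = 1.4222
  k=2: S(2,-2) = 0.7134; S(2,-1) = 0.8978; S(2,+0) = 1.1300; S(2,+1) = 1.4222; S(2,+2) = 1.7900
  k=3: S(3,-3) = 0.5668; S(3,-2) = 0.7134; S(3,-1) = 0.8978; S(3,+0) = 1.1300; S(3,+1) = 1.4222; S(3,+2) = 1.7900; S(3,+3) = 2.2529
Terminal payoffs V(N, j) = max(K - S_T, 0):
  V(3,-3) = 0.453219; V(3,-2) = 0.306649; V(3,-1) = 0.122177; V(3,+0) = 0.000000; V(3,+1) = 0.000000; V(3,+2) = 0.000000; V(3,+3) = 0.000000
Backward induction: V(k, j) = exp(-r*dt) * [p_u * V(k+1, j+1) + p_m * V(k+1, j) + p_d * V(k+1, j-1)]
  V(2,-2) = exp(-r*dt) * [p_u*0.122177 + p_m*0.306649 + p_d*0.453219] = 0.284516
  V(2,-1) = exp(-r*dt) * [p_u*0.000000 + p_m*0.122177 + p_d*0.306649] = 0.121078
  V(2,+0) = exp(-r*dt) * [p_u*0.000000 + p_m*0.000000 + p_d*0.122177] = 0.016494
  V(2,+1) = exp(-r*dt) * [p_u*0.000000 + p_m*0.000000 + p_d*0.000000] = 0.000000
  V(2,+2) = exp(-r*dt) * [p_u*0.000000 + p_m*0.000000 + p_d*0.000000] = 0.000000
  V(1,-1) = exp(-r*dt) * [p_u*0.016494 + p_m*0.121078 + p_d*0.284516] = 0.120525
  V(1,+0) = exp(-r*dt) * [p_u*0.000000 + p_m*0.016494 + p_d*0.121078] = 0.027103
  V(1,+1) = exp(-r*dt) * [p_u*0.000000 + p_m*0.000000 + p_d*0.016494] = 0.002227
  V(0,+0) = exp(-r*dt) * [p_u*0.002227 + p_m*0.027103 + p_d*0.120525] = 0.034372

Answer: Price = V(0,0) = 0.0344


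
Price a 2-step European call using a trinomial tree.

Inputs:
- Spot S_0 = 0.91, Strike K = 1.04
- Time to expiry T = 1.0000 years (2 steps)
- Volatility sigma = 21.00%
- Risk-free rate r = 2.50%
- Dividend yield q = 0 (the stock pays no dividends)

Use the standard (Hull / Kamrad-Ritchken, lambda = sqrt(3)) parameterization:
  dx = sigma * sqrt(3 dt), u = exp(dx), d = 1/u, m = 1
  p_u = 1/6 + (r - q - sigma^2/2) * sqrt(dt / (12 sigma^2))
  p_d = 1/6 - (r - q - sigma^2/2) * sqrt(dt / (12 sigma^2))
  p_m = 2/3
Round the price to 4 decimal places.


Answer: Price = V(0,0) = 0.0437

Derivation:
dt = T/N = 0.500000; dx = sigma*sqrt(3*dt) = 0.257196
u = exp(dx) = 1.293299; d = 1/u = 0.773216
p_u = 0.169534, p_m = 0.666667, p_d = 0.163799
Discount per step: exp(-r*dt) = 0.987578
Stock lattice S(k, j) with j the centered position index:
  k=0: S(0,+0) = 0.9100
  k=1: S(1,-1) = 0.7036; S(1,+0) = 0.9100; S(1,+1) = 1.1769
  k=2: S(2,-2) = 0.5441; S(2,-1) = 0.7036; S(2,+0) = 0.9100; S(2,+1) = 1.1769; S(2,+2) = 1.5221
Terminal payoffs V(N, j) = max(S_T - K, 0):
  V(2,-2) = 0.000000; V(2,-1) = 0.000000; V(2,+0) = 0.000000; V(2,+1) = 0.136902; V(2,+2) = 0.482087
Backward induction: V(k, j) = exp(-r*dt) * [p_u * V(k+1, j+1) + p_m * V(k+1, j) + p_d * V(k+1, j-1)]
  V(1,-1) = exp(-r*dt) * [p_u*0.000000 + p_m*0.000000 + p_d*0.000000] = 0.000000
  V(1,+0) = exp(-r*dt) * [p_u*0.136902 + p_m*0.000000 + p_d*0.000000] = 0.022921
  V(1,+1) = exp(-r*dt) * [p_u*0.482087 + p_m*0.136902 + p_d*0.000000] = 0.170849
  V(0,+0) = exp(-r*dt) * [p_u*0.170849 + p_m*0.022921 + p_d*0.000000] = 0.043696


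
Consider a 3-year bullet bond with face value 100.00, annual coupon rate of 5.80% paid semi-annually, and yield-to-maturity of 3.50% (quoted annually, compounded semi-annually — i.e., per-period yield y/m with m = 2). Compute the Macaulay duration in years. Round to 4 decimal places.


Answer: Macaulay duration = 2.8038 years

Derivation:
Coupon per period c = face * coupon_rate / m = 2.900000
Periods per year m = 2; per-period yield y/m = 0.017500
Number of cashflows N = 6
Cashflows (t years, CF_t, discount factor 1/(1+y/m)^(m*t), PV):
  t = 0.5000: CF_t = 2.900000, DF = 0.982801, PV = 2.850123
  t = 1.0000: CF_t = 2.900000, DF = 0.965898, PV = 2.801104
  t = 1.5000: CF_t = 2.900000, DF = 0.949285, PV = 2.752927
  t = 2.0000: CF_t = 2.900000, DF = 0.932959, PV = 2.705580
  t = 2.5000: CF_t = 2.900000, DF = 0.916913, PV = 2.659046
  t = 3.0000: CF_t = 102.900000, DF = 0.901143, PV = 92.727568
Price P = sum_t PV_t = 106.496347
Macaulay numerator sum_t t * PV_t:
  t * PV_t at t = 0.5000: 1.425061
  t * PV_t at t = 1.0000: 2.801104
  t * PV_t at t = 1.5000: 4.129391
  t * PV_t at t = 2.0000: 5.411159
  t * PV_t at t = 2.5000: 6.647616
  t * PV_t at t = 3.0000: 278.182703
Macaulay duration D = (sum_t t * PV_t) / P = 298.597034 / 106.496347 = 2.803824


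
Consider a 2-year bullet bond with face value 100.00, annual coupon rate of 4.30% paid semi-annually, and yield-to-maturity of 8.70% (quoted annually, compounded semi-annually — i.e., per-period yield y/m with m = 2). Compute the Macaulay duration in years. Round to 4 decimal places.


Answer: Macaulay duration = 1.9347 years

Derivation:
Coupon per period c = face * coupon_rate / m = 2.150000
Periods per year m = 2; per-period yield y/m = 0.043500
Number of cashflows N = 4
Cashflows (t years, CF_t, discount factor 1/(1+y/m)^(m*t), PV):
  t = 0.5000: CF_t = 2.150000, DF = 0.958313, PV = 2.060374
  t = 1.0000: CF_t = 2.150000, DF = 0.918365, PV = 1.974484
  t = 1.5000: CF_t = 2.150000, DF = 0.880081, PV = 1.892174
  t = 2.0000: CF_t = 102.150000, DF = 0.843393, PV = 86.152633
Price P = sum_t PV_t = 92.079665
Macaulay numerator sum_t t * PV_t:
  t * PV_t at t = 0.5000: 1.030187
  t * PV_t at t = 1.0000: 1.974484
  t * PV_t at t = 1.5000: 2.838261
  t * PV_t at t = 2.0000: 172.305267
Macaulay duration D = (sum_t t * PV_t) / P = 178.148199 / 92.079665 = 1.934718


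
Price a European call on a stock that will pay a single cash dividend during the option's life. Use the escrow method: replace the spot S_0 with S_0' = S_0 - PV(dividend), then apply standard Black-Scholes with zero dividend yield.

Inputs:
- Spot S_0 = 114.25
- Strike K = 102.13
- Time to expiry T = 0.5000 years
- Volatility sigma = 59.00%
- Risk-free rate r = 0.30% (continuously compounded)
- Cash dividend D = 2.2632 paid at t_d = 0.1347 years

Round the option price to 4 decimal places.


PV(D) = D * exp(-r * t_d) = 2.2632 * 0.99959598 = 2.26228563
S_0' = S_0 - PV(D) = 114.2500 - 2.26228563 = 111.98771437
d1 = (ln(S_0'/K) + (r + sigma^2/2)*T) / (sigma*sqrt(T)) = 0.43305535
d2 = d1 - sigma*sqrt(T) = 0.01586235
exp(-rT) = 0.99850112
N(d1) = 0.66751272; N(d2) = 0.50632790
C = S_0' * N(d1) - K * exp(-rT) * N(d2) = 111.98771437 * 0.66751272 - 102.1300 * 0.99850112 * 0.50632790 = 23.1195

Answer: Price = 23.1195


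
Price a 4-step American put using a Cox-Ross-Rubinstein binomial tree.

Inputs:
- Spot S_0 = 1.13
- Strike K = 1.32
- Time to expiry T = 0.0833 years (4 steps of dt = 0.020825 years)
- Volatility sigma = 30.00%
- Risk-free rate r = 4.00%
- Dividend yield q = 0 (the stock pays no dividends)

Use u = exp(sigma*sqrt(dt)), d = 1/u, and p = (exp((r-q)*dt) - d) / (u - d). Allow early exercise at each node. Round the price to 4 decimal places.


Answer: Price = V(0,0) = 0.1900

Derivation:
dt = T/N = 0.020825
u = exp(sigma*sqrt(dt)) = 1.044243; d = 1/u = 0.957631
p = (exp((r-q)*dt) - d) / (u - d) = 0.498800
Discount per step: exp(-r*dt) = 0.999167
Stock lattice S(k, i) with i counting down-moves:
  k=0: S(0,0) = 1.1300
  k=1: S(1,0) = 1.1800; S(1,1) = 1.0821
  k=2: S(2,0) = 1.2322; S(2,1) = 1.1300; S(2,2) = 1.0363
  k=3: S(3,0) = 1.2867; S(3,1) = 1.1800; S(3,2) = 1.0821; S(3,3) = 0.9924
  k=4: S(4,0) = 1.3436; S(4,1) = 1.2322; S(4,2) = 1.1300; S(4,3) = 1.0363; S(4,4) = 0.9503
Terminal payoffs V(N, i) = max(K - S_T, 0):
  V(4,0) = 0.000000; V(4,1) = 0.087798; V(4,2) = 0.190000; V(4,3) = 0.283725; V(4,4) = 0.369676
Backward induction: V(k, i) = exp(-r*dt) * [p * V(k+1, i) + (1-p) * V(k+1, i+1)]; then take max(V_cont, immediate exercise) for American.
  V(3,0) = exp(-r*dt) * [p*0.000000 + (1-p)*0.087798] = 0.043968; exercise = 0.033281; V(3,0) = max -> 0.043968
  V(3,1) = exp(-r*dt) * [p*0.087798 + (1-p)*0.190000] = 0.138906; exercise = 0.140005; V(3,1) = max -> 0.140005
  V(3,2) = exp(-r*dt) * [p*0.190000 + (1-p)*0.283725] = 0.236778; exercise = 0.237877; V(3,2) = max -> 0.237877
  V(3,3) = exp(-r*dt) * [p*0.283725 + (1-p)*0.369676] = 0.326532; exercise = 0.327631; V(3,3) = max -> 0.327631
  V(2,0) = exp(-r*dt) * [p*0.043968 + (1-p)*0.140005] = 0.092025; exercise = 0.087798; V(2,0) = max -> 0.092025
  V(2,1) = exp(-r*dt) * [p*0.140005 + (1-p)*0.237877] = 0.188901; exercise = 0.190000; V(2,1) = max -> 0.190000
  V(2,2) = exp(-r*dt) * [p*0.237877 + (1-p)*0.327631] = 0.282626; exercise = 0.283725; V(2,2) = max -> 0.283725
  V(1,0) = exp(-r*dt) * [p*0.092025 + (1-p)*0.190000] = 0.141012; exercise = 0.140005; V(1,0) = max -> 0.141012
  V(1,1) = exp(-r*dt) * [p*0.190000 + (1-p)*0.283725] = 0.236778; exercise = 0.237877; V(1,1) = max -> 0.237877
  V(0,0) = exp(-r*dt) * [p*0.141012 + (1-p)*0.237877] = 0.189403; exercise = 0.190000; V(0,0) = max -> 0.190000


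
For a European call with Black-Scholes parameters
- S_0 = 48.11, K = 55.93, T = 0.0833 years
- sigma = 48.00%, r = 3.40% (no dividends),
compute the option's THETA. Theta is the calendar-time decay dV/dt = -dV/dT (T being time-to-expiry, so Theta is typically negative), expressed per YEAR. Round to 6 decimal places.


d1 = -0.9974457541; d2 = -1.1359821031
phi(d1) = 0.2425887759; exp(-qT) = 1.0000000000; exp(-rT) = 0.9971718069
Theta = -S*exp(-qT)*phi(d1)*sigma/(2*sqrt(T)) - r*K*exp(-rT)*N(d2) + q*S*exp(-qT)*N(d1)
N(d1) = 0.1592740960; N(d2) = 0.1279820273; sqrt(T) = 0.2886173938
Term 1 = -48.1100 * 1.0000000000 * 0.2425887759 * 0.4800 / (2 * 0.2886173938) = -9.7049834910
Term 2 = -0.0340 * 55.9300 * 0.9971718069 * 0.1279820273 = -0.2426848764
Term 3 = 0 (no dividend yield, q = 0)
Theta = -9.7049834910 + (-0.2426848764) + (0.0000000000) = -9.947668

Answer: Theta = -9.947668


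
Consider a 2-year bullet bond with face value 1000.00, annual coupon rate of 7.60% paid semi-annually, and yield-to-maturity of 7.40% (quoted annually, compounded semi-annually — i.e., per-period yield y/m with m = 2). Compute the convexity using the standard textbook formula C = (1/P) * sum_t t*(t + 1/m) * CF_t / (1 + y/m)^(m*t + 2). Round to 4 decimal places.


Coupon per period c = face * coupon_rate / m = 38.000000
Periods per year m = 2; per-period yield y/m = 0.037000
Number of cashflows N = 4
Cashflows (t years, CF_t, discount factor 1/(1+y/m)^(m*t), PV):
  t = 0.5000: CF_t = 38.000000, DF = 0.964320, PV = 36.644166
  t = 1.0000: CF_t = 38.000000, DF = 0.929913, PV = 35.336708
  t = 1.5000: CF_t = 38.000000, DF = 0.896734, PV = 34.075899
  t = 2.0000: CF_t = 1038.000000, DF = 0.864739, PV = 897.598934
Price P = sum_t PV_t = 1003.655707
Convexity numerator sum_t t*(t + 1/m) * CF_t / (1+y/m)^(m*t + 2):
  t = 0.5000: term = 17.037950
  t = 1.0000: term = 49.290115
  t = 1.5000: term = 95.062902
  t = 2.0000: term = 4173.446201
Convexity = (1/P) * sum = 4334.837168 / 1003.655707 = 4.319048

Answer: Convexity = 4.3190


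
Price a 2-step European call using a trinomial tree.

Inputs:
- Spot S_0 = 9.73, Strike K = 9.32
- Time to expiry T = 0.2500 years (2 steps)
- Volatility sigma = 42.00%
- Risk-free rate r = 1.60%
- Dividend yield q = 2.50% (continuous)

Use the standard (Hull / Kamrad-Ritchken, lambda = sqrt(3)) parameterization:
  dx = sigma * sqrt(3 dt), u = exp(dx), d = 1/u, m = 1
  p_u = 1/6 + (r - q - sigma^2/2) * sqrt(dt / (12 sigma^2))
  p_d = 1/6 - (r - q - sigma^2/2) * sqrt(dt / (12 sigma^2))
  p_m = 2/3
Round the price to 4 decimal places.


Answer: Price = V(0,0) = 0.9655

Derivation:
dt = T/N = 0.125000; dx = sigma*sqrt(3*dt) = 0.257196
u = exp(dx) = 1.293299; d = 1/u = 0.773216
p_u = 0.143047, p_m = 0.666667, p_d = 0.190287
Discount per step: exp(-r*dt) = 0.998002
Stock lattice S(k, j) with j the centered position index:
  k=0: S(0,+0) = 9.7300
  k=1: S(1,-1) = 7.5234; S(1,+0) = 9.7300; S(1,+1) = 12.5838
  k=2: S(2,-2) = 5.8172; S(2,-1) = 7.5234; S(2,+0) = 9.7300; S(2,+1) = 12.5838; S(2,+2) = 16.2746
Terminal payoffs V(N, j) = max(S_T - K, 0):
  V(2,-2) = 0.000000; V(2,-1) = 0.000000; V(2,+0) = 0.410000; V(2,+1) = 3.263801; V(2,+2) = 6.954618
Backward induction: V(k, j) = exp(-r*dt) * [p_u * V(k+1, j+1) + p_m * V(k+1, j) + p_d * V(k+1, j-1)]
  V(1,-1) = exp(-r*dt) * [p_u*0.410000 + p_m*0.000000 + p_d*0.000000] = 0.058532
  V(1,+0) = exp(-r*dt) * [p_u*3.263801 + p_m*0.410000 + p_d*0.000000] = 0.738730
  V(1,+1) = exp(-r*dt) * [p_u*6.954618 + p_m*3.263801 + p_d*0.410000] = 3.242228
  V(0,+0) = exp(-r*dt) * [p_u*3.242228 + p_m*0.738730 + p_d*0.058532] = 0.965481


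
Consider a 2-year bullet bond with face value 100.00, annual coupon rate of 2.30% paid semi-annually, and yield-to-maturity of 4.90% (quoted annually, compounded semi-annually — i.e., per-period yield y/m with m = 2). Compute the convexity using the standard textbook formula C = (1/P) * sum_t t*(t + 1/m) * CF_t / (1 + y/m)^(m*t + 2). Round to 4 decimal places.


Answer: Convexity = 4.6533

Derivation:
Coupon per period c = face * coupon_rate / m = 1.150000
Periods per year m = 2; per-period yield y/m = 0.024500
Number of cashflows N = 4
Cashflows (t years, CF_t, discount factor 1/(1+y/m)^(m*t), PV):
  t = 0.5000: CF_t = 1.150000, DF = 0.976086, PV = 1.122499
  t = 1.0000: CF_t = 1.150000, DF = 0.952744, PV = 1.095655
  t = 1.5000: CF_t = 1.150000, DF = 0.929960, PV = 1.069454
  t = 2.0000: CF_t = 101.150000, DF = 0.907721, PV = 91.815930
Price P = sum_t PV_t = 95.103537
Convexity numerator sum_t t*(t + 1/m) * CF_t / (1+y/m)^(m*t + 2):
  t = 0.5000: term = 0.534727
  t = 1.0000: term = 1.565818
  t = 1.5000: term = 3.056745
  t = 2.0000: term = 437.385232
Convexity = (1/P) * sum = 442.542522 / 95.103537 = 4.653271
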